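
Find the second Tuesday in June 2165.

June 1, 2165 is a Saturday.
The first Tuesday is therefore June 4 (3 days later).
The second Tuesday is 4 + 1×7 = June 11.

June 11, 2165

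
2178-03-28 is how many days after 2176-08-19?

586

Aug 19, 2176 → Aug 19, 2177: 365 days.
Aug 19, 2177 → Sep 19, 2177: 31 days (August has 31).
Sep 19, 2177 → Oct 19, 2177: 30 days (September has 30).
Oct 19, 2177 → Nov 19, 2177: 31 days (October has 31).
Nov 19, 2177 → Dec 19, 2177: 30 days (November has 30).
Dec 19, 2177 → Jan 19, 2178: 31 days (December has 31).
Jan 19, 2178 → Feb 19, 2178: 31 days (January has 31).
Feb 19, 2178 → Mar 19, 2178: 28 days (February has 28).
Mar 19, 2178 → Mar 28, 2178: 9 days.
Total: 586 days.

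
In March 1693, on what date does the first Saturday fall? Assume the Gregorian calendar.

March 7, 1693

March 1, 1693 is a Sunday.
The first Saturday is therefore March 7 (6 days later).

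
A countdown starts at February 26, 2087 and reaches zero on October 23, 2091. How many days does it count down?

Feb 26, 2087 → Feb 26, 2088: 365 days.
Feb 26, 2088 → Feb 26, 2089: 366 days (Feb 29, 2088 is in that span).
Feb 26, 2089 → Feb 26, 2090: 365 days.
Feb 26, 2090 → Feb 26, 2091: 365 days.
Feb 26, 2091 → Mar 26, 2091: 28 days (February has 28).
Mar 26, 2091 → Apr 26, 2091: 31 days (March has 31).
Apr 26, 2091 → May 26, 2091: 30 days (April has 30).
May 26, 2091 → Jun 26, 2091: 31 days (May has 31).
Jun 26, 2091 → Jul 26, 2091: 30 days (June has 30).
Jul 26, 2091 → Aug 26, 2091: 31 days (July has 31).
Aug 26, 2091 → Sep 26, 2091: 31 days (August has 31).
Sep 26, 2091 → Oct 23, 2091: 27 days.
Total: 1700 days.

1700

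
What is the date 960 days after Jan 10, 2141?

August 28, 2143

+365 (one year) → Jan 10, 2142 (595 left).
+365 (one year) → Jan 10, 2143 (230 left).
Jan has 31 days: +22 → Feb 1, 2143 (208 left).
Feb has 28 days: +28 → Mar 1, 2143 (180 left).
Mar has 31 days: +31 → Apr 1, 2143 (149 left).
Apr has 30 days: +30 → May 1, 2143 (119 left).
May has 31 days: +31 → Jun 1, 2143 (88 left).
Jun has 30 days: +30 → Jul 1, 2143 (58 left).
Jul has 31 days: +31 → Aug 1, 2143 (27 left).
+27 → Aug 28, 2143.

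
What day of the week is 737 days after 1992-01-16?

Saturday

First find the weekday of Jan 16, 1992. Doomsday rule: the anchor day for the 1900s is Wednesday. For year 92: 92÷12 = 7 r 8, and 8÷4 = 2, so 7+8+2 = 17.
Wednesday + 17 ≡ Saturday — that's 1992's doomsday.
In January the doomsday date is Jan 4 (1992 is a leap year (divisible by 4)).
Jan 16 is 12 days after Jan 4; 12 mod 7 = 5, so Saturday + 5 = Thursday.
737 mod 7 = 2, so 737 days after a Thursday is Thursday + 2 = Saturday.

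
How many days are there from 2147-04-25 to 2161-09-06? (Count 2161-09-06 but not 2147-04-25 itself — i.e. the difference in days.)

5248

Apr 25, 2147 → Apr 25, 2148: 366 days (Feb 29, 2148 is in that span).
Apr 25, 2148 → Apr 25, 2149: 365 days.
Apr 25, 2149 → Apr 25, 2150: 365 days.
Apr 25, 2150 → Apr 25, 2151: 365 days.
Apr 25, 2151 → Apr 25, 2152: 366 days (Feb 29, 2152 is in that span).
Apr 25, 2152 → Apr 25, 2153: 365 days.
Apr 25, 2153 → Apr 25, 2154: 365 days.
Apr 25, 2154 → Apr 25, 2155: 365 days.
Apr 25, 2155 → Apr 25, 2156: 366 days (Feb 29, 2156 is in that span).
Apr 25, 2156 → Apr 25, 2157: 365 days.
Apr 25, 2157 → Apr 25, 2158: 365 days.
Apr 25, 2158 → Apr 25, 2159: 365 days.
Apr 25, 2159 → Apr 25, 2160: 366 days (Feb 29, 2160 is in that span).
Apr 25, 2160 → Apr 25, 2161: 365 days.
Apr 25, 2161 → May 25, 2161: 30 days (April has 30).
May 25, 2161 → Jun 25, 2161: 31 days (May has 31).
Jun 25, 2161 → Jul 25, 2161: 30 days (June has 30).
Jul 25, 2161 → Aug 25, 2161: 31 days (July has 31).
Aug 25, 2161 → Sep 6, 2161: 12 days.
Total: 5248 days.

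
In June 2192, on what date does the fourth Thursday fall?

June 1, 2192 is a Friday.
The first Thursday is therefore June 7 (6 days later).
The fourth Thursday is 7 + 3×7 = June 28.

June 28, 2192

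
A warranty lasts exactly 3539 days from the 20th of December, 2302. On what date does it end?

August 28, 2312

+365 (one year) → Dec 20, 2303 (3174 left).
+366 (one year; includes Feb 29, 2304) → Dec 20, 2304 (2808 left).
+365 (one year) → Dec 20, 2305 (2443 left).
+365 (one year) → Dec 20, 2306 (2078 left).
+365 (one year) → Dec 20, 2307 (1713 left).
+366 (one year; includes Feb 29, 2308) → Dec 20, 2308 (1347 left).
+365 (one year) → Dec 20, 2309 (982 left).
+365 (one year) → Dec 20, 2310 (617 left).
+365 (one year) → Dec 20, 2311 (252 left).
Dec has 31 days: +12 → Jan 1, 2312 (240 left).
Jan has 31 days: +31 → Feb 1, 2312 (209 left).
Feb has 29 days: +29 → Mar 1, 2312 (180 left).
Mar has 31 days: +31 → Apr 1, 2312 (149 left).
Apr has 30 days: +30 → May 1, 2312 (119 left).
May has 31 days: +31 → Jun 1, 2312 (88 left).
Jun has 30 days: +30 → Jul 1, 2312 (58 left).
Jul has 31 days: +31 → Aug 1, 2312 (27 left).
+27 → Aug 28, 2312.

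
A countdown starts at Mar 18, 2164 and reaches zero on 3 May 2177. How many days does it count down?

4794

Mar 18, 2164 → Mar 18, 2165: 365 days.
Mar 18, 2165 → Mar 18, 2166: 365 days.
Mar 18, 2166 → Mar 18, 2167: 365 days.
Mar 18, 2167 → Mar 18, 2168: 366 days (Feb 29, 2168 is in that span).
Mar 18, 2168 → Mar 18, 2169: 365 days.
Mar 18, 2169 → Mar 18, 2170: 365 days.
Mar 18, 2170 → Mar 18, 2171: 365 days.
Mar 18, 2171 → Mar 18, 2172: 366 days (Feb 29, 2172 is in that span).
Mar 18, 2172 → Mar 18, 2173: 365 days.
Mar 18, 2173 → Mar 18, 2174: 365 days.
Mar 18, 2174 → Mar 18, 2175: 365 days.
Mar 18, 2175 → Mar 18, 2176: 366 days (Feb 29, 2176 is in that span).
Mar 18, 2176 → Mar 18, 2177: 365 days.
Mar 18, 2177 → Apr 18, 2177: 31 days (March has 31).
Apr 18, 2177 → May 3, 2177: 15 days.
Total: 4794 days.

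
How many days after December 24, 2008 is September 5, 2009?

255

Dec 24, 2008 → Jan 24, 2009: 31 days (December has 31).
Jan 24, 2009 → Feb 24, 2009: 31 days (January has 31).
Feb 24, 2009 → Mar 24, 2009: 28 days (February has 28).
Mar 24, 2009 → Apr 24, 2009: 31 days (March has 31).
Apr 24, 2009 → May 24, 2009: 30 days (April has 30).
May 24, 2009 → Jun 24, 2009: 31 days (May has 31).
Jun 24, 2009 → Jul 24, 2009: 30 days (June has 30).
Jul 24, 2009 → Aug 24, 2009: 31 days (July has 31).
Aug 24, 2009 → Sep 5, 2009: 12 days.
Total: 255 days.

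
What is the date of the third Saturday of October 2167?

October 1, 2167 is a Thursday.
The first Saturday is therefore October 3 (2 days later).
The third Saturday is 3 + 2×7 = October 17.

October 17, 2167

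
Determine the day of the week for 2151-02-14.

Doomsday rule: the anchor day for the 2100s is Sunday. For year 51: 51÷12 = 4 r 3, and 3÷4 = 0, so 4+3+0 = 7.
Sunday + 7 ≡ Sunday — that's 2151's doomsday.
In February the doomsday date is Feb 28 (2151 is not a leap year).
Feb 14 is 14 days before Feb 28; 14 mod 7 = 0, so Sunday − 0 = Sunday.

Sunday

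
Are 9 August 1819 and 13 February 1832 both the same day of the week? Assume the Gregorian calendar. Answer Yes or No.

Yes

From Aug 9, 1819 to Feb 13, 1832 is 4571 days.
4571 mod 7 = 0, so they are the same weekday.
(Aug 9, 1819 is a Monday; Feb 13, 1832 is a Monday.)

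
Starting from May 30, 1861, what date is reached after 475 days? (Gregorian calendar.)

September 17, 1862

+365 (one year) → May 30, 1862 (110 left).
May has 31 days: +2 → Jun 1, 1862 (108 left).
Jun has 30 days: +30 → Jul 1, 1862 (78 left).
Jul has 31 days: +31 → Aug 1, 1862 (47 left).
Aug has 31 days: +31 → Sep 1, 1862 (16 left).
+16 → Sep 17, 1862.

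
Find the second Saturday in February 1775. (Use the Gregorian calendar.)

February 11, 1775

February 1, 1775 is a Wednesday.
The first Saturday is therefore February 4 (3 days later).
The second Saturday is 4 + 1×7 = February 11.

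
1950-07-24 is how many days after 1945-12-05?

Dec 5, 1945 → Dec 5, 1946: 365 days.
Dec 5, 1946 → Dec 5, 1947: 365 days.
Dec 5, 1947 → Dec 5, 1948: 366 days (Feb 29, 1948 is in that span).
Dec 5, 1948 → Dec 5, 1949: 365 days.
Dec 5, 1949 → Jan 5, 1950: 31 days (December has 31).
Jan 5, 1950 → Feb 5, 1950: 31 days (January has 31).
Feb 5, 1950 → Mar 5, 1950: 28 days (February has 28).
Mar 5, 1950 → Apr 5, 1950: 31 days (March has 31).
Apr 5, 1950 → May 5, 1950: 30 days (April has 30).
May 5, 1950 → Jun 5, 1950: 31 days (May has 31).
Jun 5, 1950 → Jul 5, 1950: 30 days (June has 30).
Jul 5, 1950 → Jul 24, 1950: 19 days.
Total: 1692 days.

1692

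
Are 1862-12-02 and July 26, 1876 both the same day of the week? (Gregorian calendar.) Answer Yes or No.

From Dec 2, 1862 to Jul 26, 1876 is 4985 days.
4985 mod 7 = 1, so they are different weekdays.
(Dec 2, 1862 is a Tuesday; Jul 26, 1876 is a Wednesday.)

No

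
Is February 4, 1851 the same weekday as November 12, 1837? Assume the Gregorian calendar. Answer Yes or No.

From Nov 12, 1837 to Feb 4, 1851 is 4832 days.
4832 mod 7 = 2, so they are different weekdays.
(Nov 12, 1837 is a Sunday; Feb 4, 1851 is a Tuesday.)

No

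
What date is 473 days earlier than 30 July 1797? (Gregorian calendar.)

−365 (one year) → Jul 30, 1796 (108 left).
−30 → Jun 30, 1796 (end of Jun, 30 days; 78 left).
−30 → May 31, 1796 (end of May, 31 days; 48 left).
−31 → Apr 30, 1796 (end of Apr, 30 days; 17 left).
−17 → Apr 13, 1796.

April 13, 1796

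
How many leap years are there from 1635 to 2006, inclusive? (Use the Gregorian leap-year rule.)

90

Multiples of 4 in [1635,2006]: 93.
Of those, multiples of 100: 4 (not leap unless ÷400).
Multiples of 400: 1.
Leap years = 93 − 4 + 1 = 90.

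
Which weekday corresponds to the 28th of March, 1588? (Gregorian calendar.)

Doomsday rule: the anchor day for the 1500s is Wednesday. For year 88: 88÷12 = 7 r 4, and 4÷4 = 1, so 7+4+1 = 12.
Wednesday + 12 ≡ Monday — that's 1588's doomsday.
In March the doomsday date is Mar 14.
Mar 28 is 14 days after Mar 14; 14 mod 7 = 0, so Monday + 0 = Monday.

Monday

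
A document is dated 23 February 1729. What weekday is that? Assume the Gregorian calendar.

Doomsday rule: the anchor day for the 1700s is Sunday. For year 29: 29÷12 = 2 r 5, and 5÷4 = 1, so 2+5+1 = 8.
Sunday + 8 ≡ Monday — that's 1729's doomsday.
In February the doomsday date is Feb 28 (1729 is not a leap year).
Feb 23 is 5 days before Feb 28; 5 mod 7 = 5, so Monday − 5 = Wednesday.

Wednesday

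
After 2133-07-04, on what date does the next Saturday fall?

July 11, 2133

Jul 4, 2133 is a Saturday.
From Saturday to the next Saturday is 7 days.
Jul 4, 2133 + 7 = Jul 11, 2133.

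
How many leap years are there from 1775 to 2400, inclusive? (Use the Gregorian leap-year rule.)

Multiples of 4 in [1775,2400]: 157.
Of those, multiples of 100: 7 (not leap unless ÷400).
Multiples of 400: 2.
Leap years = 157 − 7 + 2 = 152.

152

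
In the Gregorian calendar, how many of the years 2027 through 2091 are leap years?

Multiples of 4 in [2027,2091]: 16.
Of those, multiples of 100: 0 (not leap unless ÷400).
Multiples of 400: 0.
Leap years = 16 − 0 + 0 = 16.

16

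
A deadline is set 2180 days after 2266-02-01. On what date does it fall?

January 21, 2272

+365 (one year) → Feb 1, 2267 (1815 left).
+365 (one year) → Feb 1, 2268 (1450 left).
+366 (one year; includes Feb 29, 2268) → Feb 1, 2269 (1084 left).
+365 (one year) → Feb 1, 2270 (719 left).
+365 (one year) → Feb 1, 2271 (354 left).
Feb has 28 days: +28 → Mar 1, 2271 (326 left).
Mar has 31 days: +31 → Apr 1, 2271 (295 left).
Apr has 30 days: +30 → May 1, 2271 (265 left).
May has 31 days: +31 → Jun 1, 2271 (234 left).
Jun has 30 days: +30 → Jul 1, 2271 (204 left).
Jul has 31 days: +31 → Aug 1, 2271 (173 left).
Aug has 31 days: +31 → Sep 1, 2271 (142 left).
Sep has 30 days: +30 → Oct 1, 2271 (112 left).
Oct has 31 days: +31 → Nov 1, 2271 (81 left).
Nov has 30 days: +30 → Dec 1, 2271 (51 left).
Dec has 31 days: +31 → Jan 1, 2272 (20 left).
+20 → Jan 21, 2272.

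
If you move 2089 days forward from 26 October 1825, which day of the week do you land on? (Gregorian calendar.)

Saturday

First find the weekday of Oct 26, 1825. Doomsday rule: the anchor day for the 1800s is Friday. For year 25: 25÷12 = 2 r 1, and 1÷4 = 0, so 2+1+0 = 3.
Friday + 3 ≡ Monday — that's 1825's doomsday.
In October the doomsday date is Oct 10.
Oct 26 is 16 days after Oct 10; 16 mod 7 = 2, so Monday + 2 = Wednesday.
2089 mod 7 = 3, so 2089 days after a Wednesday is Wednesday + 3 = Saturday.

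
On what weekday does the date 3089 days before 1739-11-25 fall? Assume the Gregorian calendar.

First find the weekday of Nov 25, 1739. Doomsday rule: the anchor day for the 1700s is Sunday. For year 39: 39÷12 = 3 r 3, and 3÷4 = 0, so 3+3+0 = 6.
Sunday + 6 ≡ Saturday — that's 1739's doomsday.
In November the doomsday date is Nov 7.
Nov 25 is 18 days after Nov 7; 18 mod 7 = 4, so Saturday + 4 = Wednesday.
3089 mod 7 = 2, so 3089 days before a Wednesday is Wednesday − 2 = Monday.

Monday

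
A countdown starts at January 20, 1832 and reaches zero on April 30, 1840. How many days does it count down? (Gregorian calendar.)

Jan 20, 1832 → Jan 20, 1833: 366 days (Feb 29, 1832 is in that span).
Jan 20, 1833 → Jan 20, 1834: 365 days.
Jan 20, 1834 → Jan 20, 1835: 365 days.
Jan 20, 1835 → Jan 20, 1836: 365 days.
Jan 20, 1836 → Jan 20, 1837: 366 days (Feb 29, 1836 is in that span).
Jan 20, 1837 → Jan 20, 1838: 365 days.
Jan 20, 1838 → Jan 20, 1839: 365 days.
Jan 20, 1839 → Jan 20, 1840: 365 days.
Jan 20, 1840 → Feb 20, 1840: 31 days (January has 31).
Feb 20, 1840 → Mar 20, 1840: 29 days (February has 29).
Mar 20, 1840 → Apr 20, 1840: 31 days (March has 31).
Apr 20, 1840 → Apr 30, 1840: 10 days.
Total: 3023 days.

3023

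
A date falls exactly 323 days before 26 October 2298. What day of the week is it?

Tuesday

Oct 26, 2298 is a Wednesday.
323 mod 7 = 1, so 323 days before a Wednesday is Wednesday − 1 = Tuesday.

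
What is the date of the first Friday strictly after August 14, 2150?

Aug 14, 2150 is a Friday.
From Friday to the next Friday is 7 days.
Aug 14, 2150 + 7 = Aug 21, 2150.

August 21, 2150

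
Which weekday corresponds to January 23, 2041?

January 1, 2041 is a Tuesday.
Jan 1, 2041 → Jan 23, 2041: 22 days.
Total: 22 days.
22 mod 7 = 1, so Tuesday + 1 = Wednesday.

Wednesday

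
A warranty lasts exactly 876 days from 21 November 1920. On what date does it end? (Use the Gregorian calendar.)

April 16, 1923

+365 (one year) → Nov 21, 1921 (511 left).
+365 (one year) → Nov 21, 1922 (146 left).
Nov has 30 days: +10 → Dec 1, 1922 (136 left).
Dec has 31 days: +31 → Jan 1, 1923 (105 left).
Jan has 31 days: +31 → Feb 1, 1923 (74 left).
Feb has 28 days: +28 → Mar 1, 1923 (46 left).
Mar has 31 days: +31 → Apr 1, 1923 (15 left).
+15 → Apr 16, 1923.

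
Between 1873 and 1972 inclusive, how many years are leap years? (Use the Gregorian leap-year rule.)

24

Multiples of 4 in [1873,1972]: 25.
Of those, multiples of 100: 1 (not leap unless ÷400).
Multiples of 400: 0.
Leap years = 25 − 1 + 0 = 24.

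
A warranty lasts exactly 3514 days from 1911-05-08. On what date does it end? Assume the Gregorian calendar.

December 20, 1920

+366 (one year; includes Feb 29, 1912) → May 8, 1912 (3148 left).
+365 (one year) → May 8, 1913 (2783 left).
+365 (one year) → May 8, 1914 (2418 left).
+365 (one year) → May 8, 1915 (2053 left).
+366 (one year; includes Feb 29, 1916) → May 8, 1916 (1687 left).
+365 (one year) → May 8, 1917 (1322 left).
+365 (one year) → May 8, 1918 (957 left).
+365 (one year) → May 8, 1919 (592 left).
+366 (one year; includes Feb 29, 1920) → May 8, 1920 (226 left).
May has 31 days: +24 → Jun 1, 1920 (202 left).
Jun has 30 days: +30 → Jul 1, 1920 (172 left).
Jul has 31 days: +31 → Aug 1, 1920 (141 left).
Aug has 31 days: +31 → Sep 1, 1920 (110 left).
Sep has 30 days: +30 → Oct 1, 1920 (80 left).
Oct has 31 days: +31 → Nov 1, 1920 (49 left).
Nov has 30 days: +30 → Dec 1, 1920 (19 left).
+19 → Dec 20, 1920.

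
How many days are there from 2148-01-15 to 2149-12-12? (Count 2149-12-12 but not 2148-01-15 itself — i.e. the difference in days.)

Jan 15, 2148 → Jan 15, 2149: 366 days (Feb 29, 2148 is in that span).
Jan 15, 2149 → Feb 15, 2149: 31 days (January has 31).
Feb 15, 2149 → Mar 15, 2149: 28 days (February has 28).
Mar 15, 2149 → Apr 15, 2149: 31 days (March has 31).
Apr 15, 2149 → May 15, 2149: 30 days (April has 30).
May 15, 2149 → Jun 15, 2149: 31 days (May has 31).
Jun 15, 2149 → Jul 15, 2149: 30 days (June has 30).
Jul 15, 2149 → Aug 15, 2149: 31 days (July has 31).
Aug 15, 2149 → Sep 15, 2149: 31 days (August has 31).
Sep 15, 2149 → Oct 15, 2149: 30 days (September has 30).
Oct 15, 2149 → Nov 15, 2149: 31 days (October has 31).
Nov 15, 2149 → Dec 12, 2149: 27 days.
Total: 697 days.

697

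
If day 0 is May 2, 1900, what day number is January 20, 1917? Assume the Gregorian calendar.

May 2, 1900 → May 2, 1901: 365 days.
May 2, 1901 → May 2, 1902: 365 days.
May 2, 1902 → May 2, 1903: 365 days.
May 2, 1903 → May 2, 1904: 366 days (Feb 29, 1904 is in that span).
May 2, 1904 → May 2, 1905: 365 days.
May 2, 1905 → May 2, 1906: 365 days.
May 2, 1906 → May 2, 1907: 365 days.
May 2, 1907 → May 2, 1908: 366 days (Feb 29, 1908 is in that span).
May 2, 1908 → May 2, 1909: 365 days.
May 2, 1909 → May 2, 1910: 365 days.
May 2, 1910 → May 2, 1911: 365 days.
May 2, 1911 → May 2, 1912: 366 days (Feb 29, 1912 is in that span).
May 2, 1912 → May 2, 1913: 365 days.
May 2, 1913 → May 2, 1914: 365 days.
May 2, 1914 → May 2, 1915: 365 days.
May 2, 1915 → May 2, 1916: 366 days (Feb 29, 1916 is in that span).
May 2, 1916 → Jun 2, 1916: 31 days (May has 31).
Jun 2, 1916 → Jul 2, 1916: 30 days (June has 30).
Jul 2, 1916 → Aug 2, 1916: 31 days (July has 31).
Aug 2, 1916 → Sep 2, 1916: 31 days (August has 31).
Sep 2, 1916 → Oct 2, 1916: 30 days (September has 30).
Oct 2, 1916 → Nov 2, 1916: 31 days (October has 31).
Nov 2, 1916 → Dec 2, 1916: 30 days (November has 30).
Dec 2, 1916 → Jan 2, 1917: 31 days (December has 31).
Jan 2, 1917 → Jan 20, 1917: 18 days.
Total: 6107 days.

6107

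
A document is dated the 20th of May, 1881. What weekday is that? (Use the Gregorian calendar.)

January 1, 1881 is a Saturday.
Jan 1, 1881 → Feb 1, 1881: 31 days (January has 31).
Feb 1, 1881 → Mar 1, 1881: 28 days (February has 28).
Mar 1, 1881 → Apr 1, 1881: 31 days (March has 31).
Apr 1, 1881 → May 1, 1881: 30 days (April has 30).
May 1, 1881 → May 20, 1881: 19 days.
Total: 139 days.
139 mod 7 = 6, so Saturday + 6 = Friday.

Friday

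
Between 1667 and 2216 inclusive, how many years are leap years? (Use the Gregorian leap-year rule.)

133

Multiples of 4 in [1667,2216]: 138.
Of those, multiples of 100: 6 (not leap unless ÷400).
Multiples of 400: 1.
Leap years = 138 − 6 + 1 = 133.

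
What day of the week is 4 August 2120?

Doomsday rule: the anchor day for the 2100s is Sunday. For year 20: 20÷12 = 1 r 8, and 8÷4 = 2, so 1+8+2 = 11.
Sunday + 11 ≡ Thursday — that's 2120's doomsday.
In August the doomsday date is Aug 8.
Aug 4 is 4 days before Aug 8; 4 mod 7 = 4, so Thursday − 4 = Sunday.

Sunday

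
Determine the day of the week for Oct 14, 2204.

Doomsday rule: the anchor day for the 2200s is Friday. For year 04: 4÷12 = 0 r 4, and 4÷4 = 1, so 0+4+1 = 5.
Friday + 5 ≡ Wednesday — that's 2204's doomsday.
In October the doomsday date is Oct 10.
Oct 14 is 4 days after Oct 10; 4 mod 7 = 4, so Wednesday + 4 = Sunday.

Sunday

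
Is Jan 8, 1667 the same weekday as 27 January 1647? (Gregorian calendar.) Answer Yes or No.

No

From Jan 27, 1647 to Jan 8, 1667 is 7286 days.
7286 mod 7 = 6, so they are different weekdays.
(Jan 27, 1647 is a Sunday; Jan 8, 1667 is a Saturday.)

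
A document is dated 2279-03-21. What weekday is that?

Doomsday rule: the anchor day for the 2200s is Friday. For year 79: 79÷12 = 6 r 7, and 7÷4 = 1, so 6+7+1 = 14.
Friday + 14 ≡ Friday — that's 2279's doomsday.
In March the doomsday date is Mar 14.
Mar 21 is 7 days after Mar 14; 7 mod 7 = 0, so Friday + 0 = Friday.

Friday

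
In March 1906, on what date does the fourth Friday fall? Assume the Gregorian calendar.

March 1, 1906 is a Thursday.
The first Friday is therefore March 2 (1 days later).
The fourth Friday is 2 + 3×7 = March 23.

March 23, 1906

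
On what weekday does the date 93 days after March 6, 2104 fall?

First find the weekday of Mar 6, 2104. Doomsday rule: the anchor day for the 2100s is Sunday. For year 04: 4÷12 = 0 r 4, and 4÷4 = 1, so 0+4+1 = 5.
Sunday + 5 ≡ Friday — that's 2104's doomsday.
In March the doomsday date is Mar 14.
Mar 6 is 8 days before Mar 14; 8 mod 7 = 1, so Friday − 1 = Thursday.
93 mod 7 = 2, so 93 days after a Thursday is Thursday + 2 = Saturday.

Saturday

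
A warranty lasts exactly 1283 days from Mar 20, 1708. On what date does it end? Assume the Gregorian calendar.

September 24, 1711

+365 (one year) → Mar 20, 1709 (918 left).
+365 (one year) → Mar 20, 1710 (553 left).
+365 (one year) → Mar 20, 1711 (188 left).
Mar has 31 days: +12 → Apr 1, 1711 (176 left).
Apr has 30 days: +30 → May 1, 1711 (146 left).
May has 31 days: +31 → Jun 1, 1711 (115 left).
Jun has 30 days: +30 → Jul 1, 1711 (85 left).
Jul has 31 days: +31 → Aug 1, 1711 (54 left).
Aug has 31 days: +31 → Sep 1, 1711 (23 left).
+23 → Sep 24, 1711.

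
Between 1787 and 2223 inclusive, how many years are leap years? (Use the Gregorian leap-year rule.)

105

Multiples of 4 in [1787,2223]: 109.
Of those, multiples of 100: 5 (not leap unless ÷400).
Multiples of 400: 1.
Leap years = 109 − 5 + 1 = 105.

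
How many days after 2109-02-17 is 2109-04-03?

Feb 17, 2109 → Mar 17, 2109: 28 days (February has 28).
Mar 17, 2109 → Apr 3, 2109: 17 days.
Total: 45 days.

45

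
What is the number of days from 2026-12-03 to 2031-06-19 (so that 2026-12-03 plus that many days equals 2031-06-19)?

1659

Dec 3, 2026 → Dec 3, 2027: 365 days.
Dec 3, 2027 → Dec 3, 2028: 366 days (Feb 29, 2028 is in that span).
Dec 3, 2028 → Dec 3, 2029: 365 days.
Dec 3, 2029 → Dec 3, 2030: 365 days.
Dec 3, 2030 → Jan 3, 2031: 31 days (December has 31).
Jan 3, 2031 → Feb 3, 2031: 31 days (January has 31).
Feb 3, 2031 → Mar 3, 2031: 28 days (February has 28).
Mar 3, 2031 → Apr 3, 2031: 31 days (March has 31).
Apr 3, 2031 → May 3, 2031: 30 days (April has 30).
May 3, 2031 → Jun 3, 2031: 31 days (May has 31).
Jun 3, 2031 → Jun 19, 2031: 16 days.
Total: 1659 days.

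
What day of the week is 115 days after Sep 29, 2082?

Friday

First find the weekday of Sep 29, 2082. Doomsday rule: the anchor day for the 2000s is Tuesday. For year 82: 82÷12 = 6 r 10, and 10÷4 = 2, so 6+10+2 = 18.
Tuesday + 18 ≡ Saturday — that's 2082's doomsday.
In September the doomsday date is Sep 5.
Sep 29 is 24 days after Sep 5; 24 mod 7 = 3, so Saturday + 3 = Tuesday.
115 mod 7 = 3, so 115 days after a Tuesday is Tuesday + 3 = Friday.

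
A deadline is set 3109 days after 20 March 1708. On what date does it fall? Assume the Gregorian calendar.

September 23, 1716

+365 (one year) → Mar 20, 1709 (2744 left).
+365 (one year) → Mar 20, 1710 (2379 left).
+365 (one year) → Mar 20, 1711 (2014 left).
+366 (one year; includes Feb 29, 1712) → Mar 20, 1712 (1648 left).
+365 (one year) → Mar 20, 1713 (1283 left).
+365 (one year) → Mar 20, 1714 (918 left).
+365 (one year) → Mar 20, 1715 (553 left).
+366 (one year; includes Feb 29, 1716) → Mar 20, 1716 (187 left).
Mar has 31 days: +12 → Apr 1, 1716 (175 left).
Apr has 30 days: +30 → May 1, 1716 (145 left).
May has 31 days: +31 → Jun 1, 1716 (114 left).
Jun has 30 days: +30 → Jul 1, 1716 (84 left).
Jul has 31 days: +31 → Aug 1, 1716 (53 left).
Aug has 31 days: +31 → Sep 1, 1716 (22 left).
+22 → Sep 23, 1716.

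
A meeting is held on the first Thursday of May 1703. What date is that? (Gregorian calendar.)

May 1, 1703 is a Tuesday.
The first Thursday is therefore May 3 (2 days later).

May 3, 1703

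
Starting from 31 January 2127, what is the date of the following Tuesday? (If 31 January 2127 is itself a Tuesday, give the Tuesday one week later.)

February 4, 2127

Jan 31, 2127 is a Friday.
From Friday to the next Tuesday is 4 days.
Jan 31, 2127 + 4 = Feb 4, 2127.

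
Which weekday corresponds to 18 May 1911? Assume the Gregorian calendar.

Thursday

Doomsday rule: the anchor day for the 1900s is Wednesday. For year 11: 11÷12 = 0 r 11, and 11÷4 = 2, so 0+11+2 = 13.
Wednesday + 13 ≡ Tuesday — that's 1911's doomsday.
In May the doomsday date is May 9.
May 18 is 9 days after May 9; 9 mod 7 = 2, so Tuesday + 2 = Thursday.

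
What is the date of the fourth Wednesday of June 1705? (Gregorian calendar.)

June 24, 1705

June 1, 1705 is a Monday.
The first Wednesday is therefore June 3 (2 days later).
The fourth Wednesday is 3 + 3×7 = June 24.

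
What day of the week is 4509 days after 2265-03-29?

First find the weekday of Mar 29, 2265. Doomsday rule: the anchor day for the 2200s is Friday. For year 65: 65÷12 = 5 r 5, and 5÷4 = 1, so 5+5+1 = 11.
Friday + 11 ≡ Tuesday — that's 2265's doomsday.
In March the doomsday date is Mar 14.
Mar 29 is 15 days after Mar 14; 15 mod 7 = 1, so Tuesday + 1 = Wednesday.
4509 mod 7 = 1, so 4509 days after a Wednesday is Wednesday + 1 = Thursday.

Thursday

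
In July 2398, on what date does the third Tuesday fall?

July 21, 2398

July 1, 2398 is a Wednesday.
The first Tuesday is therefore July 7 (6 days later).
The third Tuesday is 7 + 2×7 = July 21.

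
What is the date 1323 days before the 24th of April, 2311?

−365 (one year) → Apr 24, 2310 (958 left).
−365 (one year) → Apr 24, 2309 (593 left).
−365 (one year) → Apr 24, 2308 (228 left).
−24 → Mar 31, 2308 (end of Mar, 31 days; 204 left).
−31 → Feb 29, 2308 (end of Feb, 29 days; 173 left).
−29 → Jan 31, 2308 (end of Jan, 31 days; 144 left).
−31 → Dec 31, 2307 (end of Dec, 31 days; 113 left).
−31 → Nov 30, 2307 (end of Nov, 30 days; 82 left).
−30 → Oct 31, 2307 (end of Oct, 31 days; 52 left).
−31 → Sep 30, 2307 (end of Sep, 30 days; 21 left).
−21 → Sep 9, 2307.

September 9, 2307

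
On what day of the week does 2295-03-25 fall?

Monday

Doomsday rule: the anchor day for the 2200s is Friday. For year 95: 95÷12 = 7 r 11, and 11÷4 = 2, so 7+11+2 = 20.
Friday + 20 ≡ Thursday — that's 2295's doomsday.
In March the doomsday date is Mar 14.
Mar 25 is 11 days after Mar 14; 11 mod 7 = 4, so Thursday + 4 = Monday.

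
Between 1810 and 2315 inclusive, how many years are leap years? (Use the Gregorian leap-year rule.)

Multiples of 4 in [1810,2315]: 126.
Of those, multiples of 100: 5 (not leap unless ÷400).
Multiples of 400: 1.
Leap years = 126 − 5 + 1 = 122.

122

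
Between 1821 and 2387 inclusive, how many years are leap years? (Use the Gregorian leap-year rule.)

137

Multiples of 4 in [1821,2387]: 141.
Of those, multiples of 100: 5 (not leap unless ÷400).
Multiples of 400: 1.
Leap years = 141 − 5 + 1 = 137.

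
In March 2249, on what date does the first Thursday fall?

March 1, 2249

March 1, 2249 is a Thursday.
The first Thursday is therefore March 1 (same day).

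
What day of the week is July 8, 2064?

Doomsday rule: the anchor day for the 2000s is Tuesday. For year 64: 64÷12 = 5 r 4, and 4÷4 = 1, so 5+4+1 = 10.
Tuesday + 10 ≡ Friday — that's 2064's doomsday.
In July the doomsday date is Jul 11.
Jul 8 is 3 days before Jul 11; 3 mod 7 = 3, so Friday − 3 = Tuesday.

Tuesday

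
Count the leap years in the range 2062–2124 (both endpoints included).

Multiples of 4 in [2062,2124]: 16.
Of those, multiples of 100: 1 (not leap unless ÷400).
Multiples of 400: 0.
Leap years = 16 − 1 + 0 = 15.

15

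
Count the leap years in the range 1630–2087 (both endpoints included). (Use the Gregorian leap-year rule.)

111

Multiples of 4 in [1630,2087]: 114.
Of those, multiples of 100: 4 (not leap unless ÷400).
Multiples of 400: 1.
Leap years = 114 − 4 + 1 = 111.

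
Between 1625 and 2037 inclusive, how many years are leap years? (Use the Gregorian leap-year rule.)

Multiples of 4 in [1625,2037]: 103.
Of those, multiples of 100: 4 (not leap unless ÷400).
Multiples of 400: 1.
Leap years = 103 − 4 + 1 = 100.

100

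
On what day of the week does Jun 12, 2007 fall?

Tuesday

Doomsday rule: the anchor day for the 2000s is Tuesday. For year 07: 7÷12 = 0 r 7, and 7÷4 = 1, so 0+7+1 = 8.
Tuesday + 8 ≡ Wednesday — that's 2007's doomsday.
In June the doomsday date is Jun 6.
Jun 12 is 6 days after Jun 6; 6 mod 7 = 6, so Wednesday + 6 = Tuesday.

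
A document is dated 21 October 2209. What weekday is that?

Doomsday rule: the anchor day for the 2200s is Friday. For year 09: 9÷12 = 0 r 9, and 9÷4 = 2, so 0+9+2 = 11.
Friday + 11 ≡ Tuesday — that's 2209's doomsday.
In October the doomsday date is Oct 10.
Oct 21 is 11 days after Oct 10; 11 mod 7 = 4, so Tuesday + 4 = Saturday.

Saturday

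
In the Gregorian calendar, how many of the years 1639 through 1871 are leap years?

56

Multiples of 4 in [1639,1871]: 58.
Of those, multiples of 100: 2 (not leap unless ÷400).
Multiples of 400: 0.
Leap years = 58 − 2 + 0 = 56.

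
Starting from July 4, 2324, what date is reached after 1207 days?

October 24, 2327

+365 (one year) → Jul 4, 2325 (842 left).
+365 (one year) → Jul 4, 2326 (477 left).
+365 (one year) → Jul 4, 2327 (112 left).
Jul has 31 days: +28 → Aug 1, 2327 (84 left).
Aug has 31 days: +31 → Sep 1, 2327 (53 left).
Sep has 30 days: +30 → Oct 1, 2327 (23 left).
+23 → Oct 24, 2327.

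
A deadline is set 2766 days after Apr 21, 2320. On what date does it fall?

November 17, 2327

+365 (one year) → Apr 21, 2321 (2401 left).
+365 (one year) → Apr 21, 2322 (2036 left).
+365 (one year) → Apr 21, 2323 (1671 left).
+366 (one year; includes Feb 29, 2324) → Apr 21, 2324 (1305 left).
+365 (one year) → Apr 21, 2325 (940 left).
+365 (one year) → Apr 21, 2326 (575 left).
+365 (one year) → Apr 21, 2327 (210 left).
Apr has 30 days: +10 → May 1, 2327 (200 left).
May has 31 days: +31 → Jun 1, 2327 (169 left).
Jun has 30 days: +30 → Jul 1, 2327 (139 left).
Jul has 31 days: +31 → Aug 1, 2327 (108 left).
Aug has 31 days: +31 → Sep 1, 2327 (77 left).
Sep has 30 days: +30 → Oct 1, 2327 (47 left).
Oct has 31 days: +31 → Nov 1, 2327 (16 left).
+16 → Nov 17, 2327.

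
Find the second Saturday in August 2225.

August 1, 2225 is a Monday.
The first Saturday is therefore August 6 (5 days later).
The second Saturday is 6 + 1×7 = August 13.

August 13, 2225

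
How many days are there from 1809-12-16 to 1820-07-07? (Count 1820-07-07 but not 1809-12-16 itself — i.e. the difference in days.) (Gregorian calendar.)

3856

Dec 16, 1809 → Dec 16, 1810: 365 days.
Dec 16, 1810 → Dec 16, 1811: 365 days.
Dec 16, 1811 → Dec 16, 1812: 366 days (Feb 29, 1812 is in that span).
Dec 16, 1812 → Dec 16, 1813: 365 days.
Dec 16, 1813 → Dec 16, 1814: 365 days.
Dec 16, 1814 → Dec 16, 1815: 365 days.
Dec 16, 1815 → Dec 16, 1816: 366 days (Feb 29, 1816 is in that span).
Dec 16, 1816 → Dec 16, 1817: 365 days.
Dec 16, 1817 → Dec 16, 1818: 365 days.
Dec 16, 1818 → Dec 16, 1819: 365 days.
Dec 16, 1819 → Jan 16, 1820: 31 days (December has 31).
Jan 16, 1820 → Feb 16, 1820: 31 days (January has 31).
Feb 16, 1820 → Mar 16, 1820: 29 days (February has 29).
Mar 16, 1820 → Apr 16, 1820: 31 days (March has 31).
Apr 16, 1820 → May 16, 1820: 30 days (April has 30).
May 16, 1820 → Jun 16, 1820: 31 days (May has 31).
Jun 16, 1820 → Jul 7, 1820: 21 days.
Total: 3856 days.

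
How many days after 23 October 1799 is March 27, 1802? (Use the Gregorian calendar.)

885

Oct 23, 1799 → Oct 23, 1800: 365 days.
Oct 23, 1800 → Oct 23, 1801: 365 days.
Oct 23, 1801 → Nov 23, 1801: 31 days (October has 31).
Nov 23, 1801 → Dec 23, 1801: 30 days (November has 30).
Dec 23, 1801 → Jan 23, 1802: 31 days (December has 31).
Jan 23, 1802 → Feb 23, 1802: 31 days (January has 31).
Feb 23, 1802 → Mar 23, 1802: 28 days (February has 28).
Mar 23, 1802 → Mar 27, 1802: 4 days.
Total: 885 days.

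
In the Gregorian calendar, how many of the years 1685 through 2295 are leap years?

Multiples of 4 in [1685,2295]: 152.
Of those, multiples of 100: 6 (not leap unless ÷400).
Multiples of 400: 1.
Leap years = 152 − 6 + 1 = 147.

147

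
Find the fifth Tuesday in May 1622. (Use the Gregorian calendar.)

May 1, 1622 is a Sunday.
The first Tuesday is therefore May 3 (2 days later).
The fifth Tuesday is 3 + 4×7 = May 31.

May 31, 1622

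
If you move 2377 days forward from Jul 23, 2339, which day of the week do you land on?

Jul 23, 2339 is a Sunday.
2377 mod 7 = 4, so 2377 days after a Sunday is Sunday + 4 = Thursday.

Thursday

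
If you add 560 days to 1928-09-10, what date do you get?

+365 (one year) → Sep 10, 1929 (195 left).
Sep has 30 days: +21 → Oct 1, 1929 (174 left).
Oct has 31 days: +31 → Nov 1, 1929 (143 left).
Nov has 30 days: +30 → Dec 1, 1929 (113 left).
Dec has 31 days: +31 → Jan 1, 1930 (82 left).
Jan has 31 days: +31 → Feb 1, 1930 (51 left).
Feb has 28 days: +28 → Mar 1, 1930 (23 left).
+23 → Mar 24, 1930.

March 24, 1930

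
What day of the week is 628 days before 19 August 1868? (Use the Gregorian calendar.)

Friday

First find the weekday of Aug 19, 1868. Doomsday rule: the anchor day for the 1800s is Friday. For year 68: 68÷12 = 5 r 8, and 8÷4 = 2, so 5+8+2 = 15.
Friday + 15 ≡ Saturday — that's 1868's doomsday.
In August the doomsday date is Aug 8.
Aug 19 is 11 days after Aug 8; 11 mod 7 = 4, so Saturday + 4 = Wednesday.
628 mod 7 = 5, so 628 days before a Wednesday is Wednesday − 5 = Friday.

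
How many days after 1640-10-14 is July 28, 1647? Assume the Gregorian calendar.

Oct 14, 1640 → Oct 14, 1641: 365 days.
Oct 14, 1641 → Oct 14, 1642: 365 days.
Oct 14, 1642 → Oct 14, 1643: 365 days.
Oct 14, 1643 → Oct 14, 1644: 366 days (Feb 29, 1644 is in that span).
Oct 14, 1644 → Oct 14, 1645: 365 days.
Oct 14, 1645 → Oct 14, 1646: 365 days.
Oct 14, 1646 → Nov 14, 1646: 31 days (October has 31).
Nov 14, 1646 → Dec 14, 1646: 30 days (November has 30).
Dec 14, 1646 → Jan 14, 1647: 31 days (December has 31).
Jan 14, 1647 → Feb 14, 1647: 31 days (January has 31).
Feb 14, 1647 → Mar 14, 1647: 28 days (February has 28).
Mar 14, 1647 → Apr 14, 1647: 31 days (March has 31).
Apr 14, 1647 → May 14, 1647: 30 days (April has 30).
May 14, 1647 → Jun 14, 1647: 31 days (May has 31).
Jun 14, 1647 → Jul 14, 1647: 30 days (June has 30).
Jul 14, 1647 → Jul 28, 1647: 14 days.
Total: 2478 days.

2478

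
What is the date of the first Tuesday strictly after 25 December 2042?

Dec 25, 2042 is a Thursday.
From Thursday to the next Tuesday is 5 days.
Dec 25, 2042 + 5 = Dec 30, 2042.

December 30, 2042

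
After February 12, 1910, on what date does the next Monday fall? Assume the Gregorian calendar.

February 14, 1910

Feb 12, 1910 is a Saturday.
From Saturday to the next Monday is 2 days.
Feb 12, 1910 + 2 = Feb 14, 1910.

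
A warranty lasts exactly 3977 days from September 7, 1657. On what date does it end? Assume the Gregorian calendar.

+365 (one year) → Sep 7, 1658 (3612 left).
+365 (one year) → Sep 7, 1659 (3247 left).
+366 (one year; includes Feb 29, 1660) → Sep 7, 1660 (2881 left).
+365 (one year) → Sep 7, 1661 (2516 left).
+365 (one year) → Sep 7, 1662 (2151 left).
+365 (one year) → Sep 7, 1663 (1786 left).
+366 (one year; includes Feb 29, 1664) → Sep 7, 1664 (1420 left).
+365 (one year) → Sep 7, 1665 (1055 left).
+365 (one year) → Sep 7, 1666 (690 left).
+365 (one year) → Sep 7, 1667 (325 left).
Sep has 30 days: +24 → Oct 1, 1667 (301 left).
Oct has 31 days: +31 → Nov 1, 1667 (270 left).
Nov has 30 days: +30 → Dec 1, 1667 (240 left).
Dec has 31 days: +31 → Jan 1, 1668 (209 left).
Jan has 31 days: +31 → Feb 1, 1668 (178 left).
Feb has 29 days: +29 → Mar 1, 1668 (149 left).
Mar has 31 days: +31 → Apr 1, 1668 (118 left).
Apr has 30 days: +30 → May 1, 1668 (88 left).
May has 31 days: +31 → Jun 1, 1668 (57 left).
Jun has 30 days: +30 → Jul 1, 1668 (27 left).
+27 → Jul 28, 1668.

July 28, 1668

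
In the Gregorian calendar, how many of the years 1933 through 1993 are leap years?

15

Multiples of 4 in [1933,1993]: 15.
Of those, multiples of 100: 0 (not leap unless ÷400).
Multiples of 400: 0.
Leap years = 15 − 0 + 0 = 15.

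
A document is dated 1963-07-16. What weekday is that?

Tuesday

January 1, 1963 is a Tuesday.
Jan 1, 1963 → Feb 1, 1963: 31 days (January has 31).
Feb 1, 1963 → Mar 1, 1963: 28 days (February has 28).
Mar 1, 1963 → Apr 1, 1963: 31 days (March has 31).
Apr 1, 1963 → May 1, 1963: 30 days (April has 30).
May 1, 1963 → Jun 1, 1963: 31 days (May has 31).
Jun 1, 1963 → Jul 1, 1963: 30 days (June has 30).
Jul 1, 1963 → Jul 16, 1963: 15 days.
Total: 196 days.
196 mod 7 = 0, so Tuesday + 0 = Tuesday.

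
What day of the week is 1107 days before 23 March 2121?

Saturday

First find the weekday of Mar 23, 2121. Doomsday rule: the anchor day for the 2100s is Sunday. For year 21: 21÷12 = 1 r 9, and 9÷4 = 2, so 1+9+2 = 12.
Sunday + 12 ≡ Friday — that's 2121's doomsday.
In March the doomsday date is Mar 14.
Mar 23 is 9 days after Mar 14; 9 mod 7 = 2, so Friday + 2 = Sunday.
1107 mod 7 = 1, so 1107 days before a Sunday is Sunday − 1 = Saturday.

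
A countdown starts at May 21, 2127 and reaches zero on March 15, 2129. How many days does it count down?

664

May 21, 2127 → May 21, 2128: 366 days (Feb 29, 2128 is in that span).
May 21, 2128 → Jun 21, 2128: 31 days (May has 31).
Jun 21, 2128 → Jul 21, 2128: 30 days (June has 30).
Jul 21, 2128 → Aug 21, 2128: 31 days (July has 31).
Aug 21, 2128 → Sep 21, 2128: 31 days (August has 31).
Sep 21, 2128 → Oct 21, 2128: 30 days (September has 30).
Oct 21, 2128 → Nov 21, 2128: 31 days (October has 31).
Nov 21, 2128 → Dec 21, 2128: 30 days (November has 30).
Dec 21, 2128 → Jan 21, 2129: 31 days (December has 31).
Jan 21, 2129 → Feb 21, 2129: 31 days (January has 31).
Feb 21, 2129 → Mar 15, 2129: 22 days.
Total: 664 days.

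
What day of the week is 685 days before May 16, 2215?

First find the weekday of May 16, 2215. Doomsday rule: the anchor day for the 2200s is Friday. For year 15: 15÷12 = 1 r 3, and 3÷4 = 0, so 1+3+0 = 4.
Friday + 4 ≡ Tuesday — that's 2215's doomsday.
In May the doomsday date is May 9.
May 16 is 7 days after May 9; 7 mod 7 = 0, so Tuesday + 0 = Tuesday.
685 mod 7 = 6, so 685 days before a Tuesday is Tuesday − 6 = Wednesday.

Wednesday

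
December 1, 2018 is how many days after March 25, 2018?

251

Mar 25, 2018 → Apr 25, 2018: 31 days (March has 31).
Apr 25, 2018 → May 25, 2018: 30 days (April has 30).
May 25, 2018 → Jun 25, 2018: 31 days (May has 31).
Jun 25, 2018 → Jul 25, 2018: 30 days (June has 30).
Jul 25, 2018 → Aug 25, 2018: 31 days (July has 31).
Aug 25, 2018 → Sep 25, 2018: 31 days (August has 31).
Sep 25, 2018 → Oct 25, 2018: 30 days (September has 30).
Oct 25, 2018 → Nov 25, 2018: 31 days (October has 31).
Nov 25, 2018 → Dec 1, 2018: 6 days.
Total: 251 days.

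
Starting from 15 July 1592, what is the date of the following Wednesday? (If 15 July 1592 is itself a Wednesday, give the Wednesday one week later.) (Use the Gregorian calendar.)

Jul 15, 1592 is a Wednesday.
From Wednesday to the next Wednesday is 7 days.
Jul 15, 1592 + 7 = Jul 22, 1592.

July 22, 1592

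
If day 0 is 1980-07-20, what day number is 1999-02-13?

Jul 20, 1980 → Jul 20, 1981: 365 days.
Jul 20, 1981 → Jul 20, 1982: 365 days.
Jul 20, 1982 → Jul 20, 1983: 365 days.
Jul 20, 1983 → Jul 20, 1984: 366 days (Feb 29, 1984 is in that span).
Jul 20, 1984 → Jul 20, 1985: 365 days.
Jul 20, 1985 → Jul 20, 1986: 365 days.
Jul 20, 1986 → Jul 20, 1987: 365 days.
Jul 20, 1987 → Jul 20, 1988: 366 days (Feb 29, 1988 is in that span).
Jul 20, 1988 → Jul 20, 1989: 365 days.
Jul 20, 1989 → Jul 20, 1990: 365 days.
Jul 20, 1990 → Jul 20, 1991: 365 days.
Jul 20, 1991 → Jul 20, 1992: 366 days (Feb 29, 1992 is in that span).
Jul 20, 1992 → Jul 20, 1993: 365 days.
Jul 20, 1993 → Jul 20, 1994: 365 days.
Jul 20, 1994 → Jul 20, 1995: 365 days.
Jul 20, 1995 → Jul 20, 1996: 366 days (Feb 29, 1996 is in that span).
Jul 20, 1996 → Jul 20, 1997: 365 days.
Jul 20, 1997 → Jul 20, 1998: 365 days.
Jul 20, 1998 → Aug 20, 1998: 31 days (July has 31).
Aug 20, 1998 → Sep 20, 1998: 31 days (August has 31).
Sep 20, 1998 → Oct 20, 1998: 30 days (September has 30).
Oct 20, 1998 → Nov 20, 1998: 31 days (October has 31).
Nov 20, 1998 → Dec 20, 1998: 30 days (November has 30).
Dec 20, 1998 → Jan 20, 1999: 31 days (December has 31).
Jan 20, 1999 → Feb 13, 1999: 24 days.
Total: 6782 days.

6782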